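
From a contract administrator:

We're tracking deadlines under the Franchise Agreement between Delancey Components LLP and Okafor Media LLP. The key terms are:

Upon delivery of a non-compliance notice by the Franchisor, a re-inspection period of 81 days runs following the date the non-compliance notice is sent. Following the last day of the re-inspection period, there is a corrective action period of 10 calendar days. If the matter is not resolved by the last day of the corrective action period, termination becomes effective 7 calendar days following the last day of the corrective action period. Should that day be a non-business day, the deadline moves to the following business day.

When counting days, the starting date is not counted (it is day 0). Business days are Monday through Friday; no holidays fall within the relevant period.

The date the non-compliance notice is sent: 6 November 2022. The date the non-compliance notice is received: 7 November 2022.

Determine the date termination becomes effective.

The last day of the re-inspection period: 6 November 2022 + 81 days = 26 January 2023.
The last day of the corrective action period: 26 January 2023 + 10 days = 5 February 2023.
The date termination becomes effective: 5 February 2023 + 7 days = 12 February 2023. That falls on a Sunday, so it rolls to the next business day, Monday, 13 February 2023.

13 February 2023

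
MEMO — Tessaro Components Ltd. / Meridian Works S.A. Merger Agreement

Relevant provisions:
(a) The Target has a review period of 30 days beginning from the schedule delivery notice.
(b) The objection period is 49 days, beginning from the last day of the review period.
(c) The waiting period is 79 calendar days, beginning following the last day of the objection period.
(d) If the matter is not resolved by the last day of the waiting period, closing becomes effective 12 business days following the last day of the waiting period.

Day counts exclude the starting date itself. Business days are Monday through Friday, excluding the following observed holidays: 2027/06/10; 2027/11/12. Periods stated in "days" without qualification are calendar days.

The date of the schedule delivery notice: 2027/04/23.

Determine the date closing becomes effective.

2027/10/14

Adding 30 calendar days to 2027/04/23 gives 2027/05/23, which is the last day of the review period.
Adding 49 calendar days to 2027/05/23 gives 2027/07/11, which is the last day of the objection period.
The last day of the waiting period: 79 calendar days after 2027/07/11 is 2027/09/28.
The date closing becomes effective: counting 12 business days from Tuesday, 2027/09/28 (Sep 29, Sep 30, Oct 1, Oct 4, …, Oct 12, Oct 13, Oct 14, skipping weekends) reaches Thursday, 2027/10/14.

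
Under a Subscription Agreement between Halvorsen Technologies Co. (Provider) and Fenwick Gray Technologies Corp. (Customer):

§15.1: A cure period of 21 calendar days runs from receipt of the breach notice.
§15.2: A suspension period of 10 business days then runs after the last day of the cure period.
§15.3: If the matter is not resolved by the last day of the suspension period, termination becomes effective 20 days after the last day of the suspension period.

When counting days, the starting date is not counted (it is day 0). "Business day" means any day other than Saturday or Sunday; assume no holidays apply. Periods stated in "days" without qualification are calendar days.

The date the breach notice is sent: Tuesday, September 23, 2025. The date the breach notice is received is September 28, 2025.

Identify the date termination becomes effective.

November 20, 2025

The last day of the cure period: 21 calendar days after September 28, 2025 is October 19, 2025.
From Sunday, October 19, 2025, 10 business days (Oct 20, Oct 21, Oct 22, Oct 23, Oct 24, Oct 27, Oct 28, Oct 29, Oct 30, Oct 31, skipping weekends) brings us to Friday, October 31, 2025, which is the last day of the suspension period.
The date termination becomes effective: October 31, 2025 + 20 days = November 20, 2025.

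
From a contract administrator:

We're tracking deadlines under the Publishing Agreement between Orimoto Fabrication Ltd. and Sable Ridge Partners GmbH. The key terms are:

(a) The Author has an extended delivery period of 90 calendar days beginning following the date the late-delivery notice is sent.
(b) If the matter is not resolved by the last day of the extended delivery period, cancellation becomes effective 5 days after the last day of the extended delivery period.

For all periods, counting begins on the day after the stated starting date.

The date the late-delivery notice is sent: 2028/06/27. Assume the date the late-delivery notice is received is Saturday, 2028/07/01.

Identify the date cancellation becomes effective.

2028/09/30

Adding 90 calendar days to 2028/06/27 gives 2028/09/25, which is the last day of the extended delivery period.
The date cancellation becomes effective: 2028/09/25 + 5 days = 2028/09/30.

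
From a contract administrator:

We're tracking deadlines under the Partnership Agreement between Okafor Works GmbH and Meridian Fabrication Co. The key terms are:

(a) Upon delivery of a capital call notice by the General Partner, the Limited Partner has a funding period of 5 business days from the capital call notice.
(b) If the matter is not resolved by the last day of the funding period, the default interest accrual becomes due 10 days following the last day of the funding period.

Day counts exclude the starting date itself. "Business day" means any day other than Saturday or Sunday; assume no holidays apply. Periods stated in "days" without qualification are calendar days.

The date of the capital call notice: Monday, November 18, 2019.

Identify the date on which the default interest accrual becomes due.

December 5, 2019

From Monday, November 18, 2019, 5 business days (Nov 19, Nov 20, Nov 21, Nov 22, Nov 25, skipping weekends) brings us to Monday, November 25, 2019, which is the last day of the funding period.
The date on which the default interest accrual becomes due: November 25, 2019 + 10 days = December 5, 2019.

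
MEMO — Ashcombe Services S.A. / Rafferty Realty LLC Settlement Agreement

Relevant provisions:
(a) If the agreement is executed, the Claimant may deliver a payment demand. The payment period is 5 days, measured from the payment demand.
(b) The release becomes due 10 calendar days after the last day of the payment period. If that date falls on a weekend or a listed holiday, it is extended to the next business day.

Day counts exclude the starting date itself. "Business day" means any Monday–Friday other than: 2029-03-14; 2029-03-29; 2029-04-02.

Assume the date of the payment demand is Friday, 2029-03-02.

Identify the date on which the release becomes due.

2029-03-19

Adding 5 calendar days to 2029-03-02 gives 2029-03-07, which is the last day of the payment period.
The date on which the release becomes due: 10 calendar days after 2029-03-07 is 2029-03-17. That falls on a Saturday, so it rolls to the next business day, Monday, 2029-03-19.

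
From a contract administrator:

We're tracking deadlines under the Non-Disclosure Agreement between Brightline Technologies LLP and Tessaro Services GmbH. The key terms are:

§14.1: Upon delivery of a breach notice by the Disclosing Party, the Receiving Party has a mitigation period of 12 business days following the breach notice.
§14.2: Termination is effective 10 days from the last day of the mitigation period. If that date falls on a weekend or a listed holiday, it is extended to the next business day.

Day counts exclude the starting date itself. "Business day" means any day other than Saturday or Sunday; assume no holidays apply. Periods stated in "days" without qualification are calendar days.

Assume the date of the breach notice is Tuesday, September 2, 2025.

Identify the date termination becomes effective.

From Tuesday, September 2, 2025, 12 business days (Sep 3, Sep 4, Sep 5, Sep 8, …, Sep 16, Sep 17, Sep 18, skipping weekends) brings us to Thursday, September 18, 2025, which is the last day of the mitigation period.
The date termination becomes effective: September 18, 2025 + 10 days = September 28, 2025. That falls on a Sunday, so it rolls to the next business day, Monday, September 29, 2025.

September 29, 2025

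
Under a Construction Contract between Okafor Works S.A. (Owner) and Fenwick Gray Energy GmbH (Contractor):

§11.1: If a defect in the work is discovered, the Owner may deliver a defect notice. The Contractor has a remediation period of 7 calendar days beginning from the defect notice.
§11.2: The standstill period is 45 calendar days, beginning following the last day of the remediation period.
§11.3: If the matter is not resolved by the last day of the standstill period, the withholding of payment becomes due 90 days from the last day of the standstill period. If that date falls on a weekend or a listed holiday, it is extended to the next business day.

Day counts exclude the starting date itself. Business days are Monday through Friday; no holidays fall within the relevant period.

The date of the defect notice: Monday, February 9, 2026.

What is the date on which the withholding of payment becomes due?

July 1, 2026

The last day of the remediation period: February 9, 2026 + 7 days = February 16, 2026.
The last day of the standstill period: February 16, 2026 + 45 days = April 2, 2026.
The date on which the withholding of payment becomes due: April 2, 2026 + 90 days = July 1, 2026. July 1, 2026 is a Wednesday, so no roll-forward applies.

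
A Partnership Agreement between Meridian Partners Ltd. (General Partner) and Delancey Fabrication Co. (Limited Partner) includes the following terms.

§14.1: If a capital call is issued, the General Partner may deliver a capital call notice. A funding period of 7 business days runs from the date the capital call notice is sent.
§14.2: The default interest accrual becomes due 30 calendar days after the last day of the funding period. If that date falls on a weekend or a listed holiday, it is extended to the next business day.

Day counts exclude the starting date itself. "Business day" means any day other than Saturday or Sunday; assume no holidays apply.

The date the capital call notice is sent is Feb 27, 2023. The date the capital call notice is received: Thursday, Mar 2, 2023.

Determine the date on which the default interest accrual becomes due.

From Monday, Feb 27, 2023, 7 business days (Feb 28, Mar 1, Mar 2, Mar 3, Mar 6, Mar 7, Mar 8, skipping weekends) brings us to Wednesday, Mar 8, 2023, which is the last day of the funding period.
Adding 30 calendar days to Mar 8, 2023 gives Apr 7, 2023, which is the date on which the default interest accrual becomes due. Apr 7, 2023 is a Friday, so no roll-forward applies.

Apr 7, 2023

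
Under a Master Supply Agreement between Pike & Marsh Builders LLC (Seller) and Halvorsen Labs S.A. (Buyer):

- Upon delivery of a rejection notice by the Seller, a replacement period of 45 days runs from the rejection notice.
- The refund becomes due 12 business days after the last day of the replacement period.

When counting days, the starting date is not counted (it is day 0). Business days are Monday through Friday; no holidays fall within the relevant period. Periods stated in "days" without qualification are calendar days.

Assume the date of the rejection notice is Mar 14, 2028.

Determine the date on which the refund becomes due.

May 16, 2028

The last day of the replacement period: 45 calendar days after Mar 14, 2028 is Apr 28, 2028.
From Friday, Apr 28, 2028, 12 business days (May 1, May 2, May 3, May 4, …, May 12, May 15, May 16, skipping weekends) brings us to Tuesday, May 16, 2028, which is the date on which the refund becomes due.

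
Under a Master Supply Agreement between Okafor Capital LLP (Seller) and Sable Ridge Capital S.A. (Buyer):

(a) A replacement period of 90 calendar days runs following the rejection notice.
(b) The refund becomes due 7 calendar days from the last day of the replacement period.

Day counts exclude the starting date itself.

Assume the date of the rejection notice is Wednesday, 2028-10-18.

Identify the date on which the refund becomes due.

2029-01-23

Adding 90 calendar days to 2028-10-18 gives 2029-01-16, which is the last day of the replacement period.
The date on which the refund becomes due: 7 calendar days after 2029-01-16 is 2029-01-23.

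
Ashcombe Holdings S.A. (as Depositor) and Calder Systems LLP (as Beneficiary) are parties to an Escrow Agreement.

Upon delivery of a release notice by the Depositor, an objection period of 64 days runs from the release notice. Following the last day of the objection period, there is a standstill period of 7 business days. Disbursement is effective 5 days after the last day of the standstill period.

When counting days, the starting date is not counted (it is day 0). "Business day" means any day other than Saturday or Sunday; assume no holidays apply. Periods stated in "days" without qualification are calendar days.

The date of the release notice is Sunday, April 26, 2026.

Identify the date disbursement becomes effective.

July 13, 2026

The last day of the objection period: 64 calendar days after April 26, 2026 is June 29, 2026.
The last day of the standstill period: counting 7 business days from Monday, June 29, 2026 (Jun 30, Jul 1, Jul 2, Jul 3, Jul 6, Jul 7, Jul 8, skipping weekends) reaches Wednesday, July 8, 2026.
The date disbursement becomes effective: July 8, 2026 + 5 days = July 13, 2026.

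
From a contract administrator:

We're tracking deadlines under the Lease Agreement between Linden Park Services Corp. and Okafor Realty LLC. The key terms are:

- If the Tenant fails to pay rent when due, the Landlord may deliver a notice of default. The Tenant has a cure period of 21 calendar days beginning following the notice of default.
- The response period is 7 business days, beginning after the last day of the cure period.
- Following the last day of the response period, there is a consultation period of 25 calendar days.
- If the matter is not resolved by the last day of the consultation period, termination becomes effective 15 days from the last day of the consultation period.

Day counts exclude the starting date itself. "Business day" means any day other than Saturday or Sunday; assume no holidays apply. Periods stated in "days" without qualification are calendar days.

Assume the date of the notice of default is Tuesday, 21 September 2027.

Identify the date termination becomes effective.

The last day of the cure period: 21 calendar days after 21 September 2027 is 12 October 2027.
From Tuesday, 12 October 2027, 7 business days (Oct 13, Oct 14, Oct 15, Oct 18, Oct 19, Oct 20, Oct 21, skipping weekends) brings us to Thursday, 21 October 2027, which is the last day of the response period.
Adding 25 calendar days to 21 October 2027 gives 15 November 2027, which is the last day of the consultation period.
The date termination becomes effective: 15 November 2027 + 15 days = 30 November 2027.

30 November 2027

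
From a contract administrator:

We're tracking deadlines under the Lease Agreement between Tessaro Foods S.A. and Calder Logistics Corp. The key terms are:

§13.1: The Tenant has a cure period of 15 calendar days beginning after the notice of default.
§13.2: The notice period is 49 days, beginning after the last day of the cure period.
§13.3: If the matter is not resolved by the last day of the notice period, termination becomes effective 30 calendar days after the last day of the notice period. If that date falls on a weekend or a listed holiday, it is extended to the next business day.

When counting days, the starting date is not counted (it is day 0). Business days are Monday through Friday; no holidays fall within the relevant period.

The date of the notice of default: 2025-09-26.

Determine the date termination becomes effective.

Adding 15 calendar days to 2025-09-26 gives 2025-10-11, which is the last day of the cure period.
Adding 49 calendar days to 2025-10-11 gives 2025-11-29, which is the last day of the notice period.
The date termination becomes effective: 2025-11-29 + 30 days = 2025-12-29. 2025-12-29 is a Monday, so no roll-forward applies.

2025-12-29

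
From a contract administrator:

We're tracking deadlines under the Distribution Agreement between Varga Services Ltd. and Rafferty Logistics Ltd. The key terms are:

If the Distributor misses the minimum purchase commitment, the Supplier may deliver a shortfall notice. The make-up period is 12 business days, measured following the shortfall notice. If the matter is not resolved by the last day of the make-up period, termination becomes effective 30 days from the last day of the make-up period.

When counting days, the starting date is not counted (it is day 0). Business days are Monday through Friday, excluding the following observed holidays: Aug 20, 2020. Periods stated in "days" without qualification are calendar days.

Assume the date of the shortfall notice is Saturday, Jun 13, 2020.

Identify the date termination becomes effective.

The last day of the make-up period: counting 12 business days from Saturday, Jun 13, 2020 (Jun 15, Jun 16, Jun 17, Jun 18, …, Jun 26, Jun 29, Jun 30, skipping weekends) reaches Tuesday, Jun 30, 2020.
The date termination becomes effective: Jun 30, 2020 + 30 days = Jul 30, 2020.

Jul 30, 2020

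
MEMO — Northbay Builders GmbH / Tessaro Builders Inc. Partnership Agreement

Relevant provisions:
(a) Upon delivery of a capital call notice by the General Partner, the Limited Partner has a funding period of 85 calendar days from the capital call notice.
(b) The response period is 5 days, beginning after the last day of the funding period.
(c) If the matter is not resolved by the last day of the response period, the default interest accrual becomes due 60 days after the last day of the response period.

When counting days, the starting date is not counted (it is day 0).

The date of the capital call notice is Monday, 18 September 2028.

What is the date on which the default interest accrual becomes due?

15 February 2029

The last day of the funding period: 85 calendar days after 18 September 2028 is 12 December 2028.
The last day of the response period: 12 December 2028 + 5 days = 17 December 2028.
The date on which the default interest accrual becomes due: 60 calendar days after 17 December 2028 is 15 February 2029.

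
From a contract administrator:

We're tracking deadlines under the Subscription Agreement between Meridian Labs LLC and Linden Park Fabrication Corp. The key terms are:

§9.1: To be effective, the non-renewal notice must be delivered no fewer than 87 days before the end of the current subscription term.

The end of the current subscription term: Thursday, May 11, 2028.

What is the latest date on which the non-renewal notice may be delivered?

May 11, 2028 minus 87 days is Feb 14, 2028.

Feb 14, 2028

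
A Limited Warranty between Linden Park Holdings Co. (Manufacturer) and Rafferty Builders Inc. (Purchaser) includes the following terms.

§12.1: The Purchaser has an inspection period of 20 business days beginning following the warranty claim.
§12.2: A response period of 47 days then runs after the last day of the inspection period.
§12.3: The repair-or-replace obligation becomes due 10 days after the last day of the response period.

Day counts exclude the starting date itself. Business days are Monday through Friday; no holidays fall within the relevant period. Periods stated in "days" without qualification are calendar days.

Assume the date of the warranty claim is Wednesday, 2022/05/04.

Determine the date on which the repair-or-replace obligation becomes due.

From Wednesday, 2022/05/04, 20 business days (May 5, May 6, May 9, May 10, …, May 30, May 31, Jun 1, skipping weekends) brings us to Wednesday, 2022/06/01, which is the last day of the inspection period.
The last day of the response period: 47 calendar days after 2022/06/01 is 2022/07/18.
Adding 10 calendar days to 2022/07/18 gives 2022/07/28, which is the date on which the repair-or-replace obligation becomes due.

2022/07/28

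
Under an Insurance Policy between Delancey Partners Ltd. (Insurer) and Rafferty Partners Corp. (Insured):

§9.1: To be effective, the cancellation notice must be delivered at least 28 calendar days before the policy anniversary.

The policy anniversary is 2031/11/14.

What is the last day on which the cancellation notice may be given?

Counting back 28 calendar days from 2031/11/14 gives 2031/10/17.

2031/10/17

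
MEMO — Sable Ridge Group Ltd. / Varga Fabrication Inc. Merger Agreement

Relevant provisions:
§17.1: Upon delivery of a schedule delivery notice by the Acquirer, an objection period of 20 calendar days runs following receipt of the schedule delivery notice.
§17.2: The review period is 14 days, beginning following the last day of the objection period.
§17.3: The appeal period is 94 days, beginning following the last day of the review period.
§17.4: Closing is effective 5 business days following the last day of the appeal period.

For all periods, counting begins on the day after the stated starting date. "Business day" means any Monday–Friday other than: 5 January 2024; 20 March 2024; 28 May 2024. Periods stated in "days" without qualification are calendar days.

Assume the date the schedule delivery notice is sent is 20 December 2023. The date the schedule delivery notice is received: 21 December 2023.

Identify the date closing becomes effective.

3 May 2024

Adding 20 calendar days to 21 December 2023 gives 10 January 2024, which is the last day of the objection period.
Adding 14 calendar days to 10 January 2024 gives 24 January 2024, which is the last day of the review period.
Adding 94 calendar days to 24 January 2024 gives 27 April 2024, which is the last day of the appeal period.
The date closing becomes effective: counting 5 business days from Saturday, 27 April 2024 (Apr 29, Apr 30, May 1, May 2, May 3, skipping weekends) reaches Friday, 3 May 2024.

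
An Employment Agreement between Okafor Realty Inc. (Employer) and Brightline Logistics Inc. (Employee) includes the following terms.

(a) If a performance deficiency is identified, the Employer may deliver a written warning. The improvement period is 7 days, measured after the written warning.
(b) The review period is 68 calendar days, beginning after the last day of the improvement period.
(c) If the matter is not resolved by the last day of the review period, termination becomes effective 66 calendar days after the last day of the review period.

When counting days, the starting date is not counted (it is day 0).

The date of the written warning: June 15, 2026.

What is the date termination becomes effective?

November 3, 2026

The last day of the improvement period: June 15, 2026 + 7 days = June 22, 2026.
Adding 68 calendar days to June 22, 2026 gives August 29, 2026, which is the last day of the review period.
The date termination becomes effective: 66 calendar days after August 29, 2026 is November 3, 2026.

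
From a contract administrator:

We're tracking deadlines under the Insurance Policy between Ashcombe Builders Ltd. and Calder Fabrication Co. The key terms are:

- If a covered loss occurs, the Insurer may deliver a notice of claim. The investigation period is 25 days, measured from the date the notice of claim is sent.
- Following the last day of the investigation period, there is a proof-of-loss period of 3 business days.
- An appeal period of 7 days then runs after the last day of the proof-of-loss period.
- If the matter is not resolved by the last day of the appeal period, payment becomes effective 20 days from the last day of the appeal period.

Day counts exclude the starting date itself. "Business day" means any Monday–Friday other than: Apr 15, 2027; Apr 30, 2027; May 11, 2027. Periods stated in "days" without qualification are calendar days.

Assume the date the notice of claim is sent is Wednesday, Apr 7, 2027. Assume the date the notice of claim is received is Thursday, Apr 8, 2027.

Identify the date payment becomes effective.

Jun 1, 2027

The last day of the investigation period: 25 calendar days after Apr 7, 2027 is May 2, 2027.
The last day of the proof-of-loss period: 3 business days after Sunday, May 2, 2027, skipping weekends — May 3, May 4, May 5 — lands on Wednesday, May 5, 2027.
The last day of the appeal period: May 5, 2027 + 7 days = May 12, 2027.
The date payment becomes effective: 20 calendar days after May 12, 2027 is Jun 1, 2027.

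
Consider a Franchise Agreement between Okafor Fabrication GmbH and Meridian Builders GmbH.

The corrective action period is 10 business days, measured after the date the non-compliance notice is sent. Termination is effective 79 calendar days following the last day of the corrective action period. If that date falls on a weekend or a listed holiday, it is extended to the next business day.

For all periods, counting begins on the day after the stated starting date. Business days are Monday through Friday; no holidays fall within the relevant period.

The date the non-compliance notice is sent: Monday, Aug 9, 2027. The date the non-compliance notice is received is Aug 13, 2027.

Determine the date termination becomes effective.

Nov 10, 2027

The last day of the corrective action period: 10 business days after Monday, Aug 9, 2027, skipping weekends — Aug 10, Aug 11, Aug 12, Aug 13, Aug 16, Aug 17, Aug 18, Aug 19, Aug 20, Aug 23 — lands on Monday, Aug 23, 2027.
Adding 79 calendar days to Aug 23, 2027 gives Nov 10, 2027, which is the date termination becomes effective. Nov 10, 2027 is a Wednesday, so no roll-forward applies.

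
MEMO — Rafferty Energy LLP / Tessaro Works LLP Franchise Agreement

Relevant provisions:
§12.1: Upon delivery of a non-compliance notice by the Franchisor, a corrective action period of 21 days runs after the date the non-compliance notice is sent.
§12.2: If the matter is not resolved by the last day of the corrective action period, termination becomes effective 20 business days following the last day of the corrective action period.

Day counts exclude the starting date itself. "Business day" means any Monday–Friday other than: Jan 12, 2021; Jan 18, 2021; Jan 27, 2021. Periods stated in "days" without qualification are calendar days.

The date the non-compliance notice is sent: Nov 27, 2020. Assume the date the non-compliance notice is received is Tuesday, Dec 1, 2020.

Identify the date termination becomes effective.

Jan 19, 2021

The last day of the corrective action period: 21 calendar days after Nov 27, 2020 is Dec 18, 2020.
From Friday, Dec 18, 2020, 20 business days (Dec 21, Dec 22, Dec 23, Dec 24, …, Jan 14, Jan 15, Jan 19, skipping weekends and the listed holidays on Jan 12, Jan 18) brings us to Tuesday, Jan 19, 2021, which is the date termination becomes effective.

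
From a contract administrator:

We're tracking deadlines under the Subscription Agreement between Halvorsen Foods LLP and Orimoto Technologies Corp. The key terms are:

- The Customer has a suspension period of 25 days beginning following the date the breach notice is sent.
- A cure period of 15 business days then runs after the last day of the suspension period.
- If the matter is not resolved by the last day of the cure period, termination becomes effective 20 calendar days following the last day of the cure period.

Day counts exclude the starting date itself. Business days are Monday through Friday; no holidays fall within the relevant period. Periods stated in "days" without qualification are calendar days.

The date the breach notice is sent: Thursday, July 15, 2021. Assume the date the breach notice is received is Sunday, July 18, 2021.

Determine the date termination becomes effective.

September 19, 2021

The last day of the suspension period: July 15, 2021 + 25 days = August 9, 2021.
The last day of the cure period: 15 business days after Monday, August 9, 2021, skipping weekends — Aug 10, Aug 11, Aug 12, Aug 13, …, Aug 26, Aug 27, Aug 30 — lands on Monday, August 30, 2021.
The date termination becomes effective: August 30, 2021 + 20 days = September 19, 2021.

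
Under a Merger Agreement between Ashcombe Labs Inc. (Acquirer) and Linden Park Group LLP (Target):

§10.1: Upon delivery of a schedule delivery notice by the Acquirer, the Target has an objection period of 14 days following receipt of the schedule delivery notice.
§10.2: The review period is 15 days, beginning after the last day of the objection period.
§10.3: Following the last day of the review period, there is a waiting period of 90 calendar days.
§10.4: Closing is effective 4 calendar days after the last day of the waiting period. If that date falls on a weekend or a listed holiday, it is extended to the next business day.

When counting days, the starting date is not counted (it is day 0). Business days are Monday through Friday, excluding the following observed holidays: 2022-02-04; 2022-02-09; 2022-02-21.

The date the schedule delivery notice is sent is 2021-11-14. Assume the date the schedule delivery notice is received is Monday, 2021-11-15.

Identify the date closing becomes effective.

The last day of the objection period: 2021-11-15 + 14 days = 2021-11-29.
The last day of the review period: 15 calendar days after 2021-11-29 is 2021-12-14.
The last day of the waiting period: 2021-12-14 + 90 days = 2022-03-14.
The date closing becomes effective: 2022-03-14 + 4 days = 2022-03-18. 2022-03-18 is a Friday and is not a listed holiday, so no roll-forward applies.

2022-03-18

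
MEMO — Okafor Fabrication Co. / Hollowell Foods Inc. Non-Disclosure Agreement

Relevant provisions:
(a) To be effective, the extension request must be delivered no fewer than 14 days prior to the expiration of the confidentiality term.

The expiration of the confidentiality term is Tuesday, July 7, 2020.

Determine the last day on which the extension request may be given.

June 23, 2020

July 7, 2020 minus 14 days is June 23, 2020.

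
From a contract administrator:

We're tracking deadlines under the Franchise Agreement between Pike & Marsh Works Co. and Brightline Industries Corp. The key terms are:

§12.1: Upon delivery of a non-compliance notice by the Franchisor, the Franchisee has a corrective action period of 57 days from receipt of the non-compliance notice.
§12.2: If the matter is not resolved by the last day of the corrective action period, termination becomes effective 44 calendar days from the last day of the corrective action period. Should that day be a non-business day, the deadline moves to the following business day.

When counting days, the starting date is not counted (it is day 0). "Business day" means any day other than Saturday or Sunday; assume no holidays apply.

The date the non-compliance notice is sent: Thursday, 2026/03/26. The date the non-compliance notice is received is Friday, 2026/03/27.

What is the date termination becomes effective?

Adding 57 calendar days to 2026/03/27 gives 2026/05/23, which is the last day of the corrective action period.
The date termination becomes effective: 44 calendar days after 2026/05/23 is 2026/07/06. 2026/07/06 is a Monday, so no roll-forward applies.

2026/07/06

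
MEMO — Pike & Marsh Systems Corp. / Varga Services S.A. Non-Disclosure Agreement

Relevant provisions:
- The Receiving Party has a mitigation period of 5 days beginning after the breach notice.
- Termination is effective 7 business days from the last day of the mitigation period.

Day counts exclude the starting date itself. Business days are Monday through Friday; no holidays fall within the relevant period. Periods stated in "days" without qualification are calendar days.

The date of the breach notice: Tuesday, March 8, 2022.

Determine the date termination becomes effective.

March 22, 2022

Adding 5 calendar days to March 8, 2022 gives March 13, 2022, which is the last day of the mitigation period.
From Sunday, March 13, 2022, 7 business days (Mar 14, Mar 15, Mar 16, Mar 17, Mar 18, Mar 21, Mar 22, skipping weekends) brings us to Tuesday, March 22, 2022, which is the date termination becomes effective.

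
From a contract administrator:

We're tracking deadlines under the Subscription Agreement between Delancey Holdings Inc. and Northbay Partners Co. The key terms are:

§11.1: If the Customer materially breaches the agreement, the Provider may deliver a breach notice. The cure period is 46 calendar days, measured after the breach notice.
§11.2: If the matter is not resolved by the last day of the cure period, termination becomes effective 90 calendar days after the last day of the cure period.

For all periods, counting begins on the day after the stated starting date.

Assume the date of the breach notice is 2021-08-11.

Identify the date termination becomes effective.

Adding 46 calendar days to 2021-08-11 gives 2021-09-26, which is the last day of the cure period.
Adding 90 calendar days to 2021-09-26 gives 2021-12-25, which is the date termination becomes effective.

2021-12-25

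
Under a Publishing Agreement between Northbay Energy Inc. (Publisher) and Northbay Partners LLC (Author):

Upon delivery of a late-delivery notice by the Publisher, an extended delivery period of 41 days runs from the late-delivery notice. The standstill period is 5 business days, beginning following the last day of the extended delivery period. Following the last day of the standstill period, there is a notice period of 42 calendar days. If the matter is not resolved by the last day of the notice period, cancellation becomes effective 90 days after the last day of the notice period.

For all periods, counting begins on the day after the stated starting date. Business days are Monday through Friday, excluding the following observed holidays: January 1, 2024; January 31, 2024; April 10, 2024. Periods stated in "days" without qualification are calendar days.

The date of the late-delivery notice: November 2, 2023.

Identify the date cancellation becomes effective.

April 30, 2024

Adding 41 calendar days to November 2, 2023 gives December 13, 2023, which is the last day of the extended delivery period.
From Wednesday, December 13, 2023, 5 business days (Dec 14, Dec 15, Dec 18, Dec 19, Dec 20, skipping weekends) brings us to Wednesday, December 20, 2023, which is the last day of the standstill period.
The last day of the notice period: 42 calendar days after December 20, 2023 is January 31, 2024.
The date cancellation becomes effective: 90 calendar days after January 31, 2024 is April 30, 2024.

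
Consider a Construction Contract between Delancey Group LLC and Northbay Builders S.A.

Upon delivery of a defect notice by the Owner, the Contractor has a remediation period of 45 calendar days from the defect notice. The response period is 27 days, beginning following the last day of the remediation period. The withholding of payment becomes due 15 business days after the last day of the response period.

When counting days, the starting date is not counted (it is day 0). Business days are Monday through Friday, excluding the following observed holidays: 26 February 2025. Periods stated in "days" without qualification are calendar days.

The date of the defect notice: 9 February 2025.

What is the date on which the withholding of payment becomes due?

13 May 2025

Adding 45 calendar days to 9 February 2025 gives 26 March 2025, which is the last day of the remediation period.
The last day of the response period: 27 calendar days after 26 March 2025 is 22 April 2025.
The date on which the withholding of payment becomes due: counting 15 business days from Tuesday, 22 April 2025 (Apr 23, Apr 24, Apr 25, Apr 28, …, May 9, May 12, May 13, skipping weekends) reaches Tuesday, 13 May 2025.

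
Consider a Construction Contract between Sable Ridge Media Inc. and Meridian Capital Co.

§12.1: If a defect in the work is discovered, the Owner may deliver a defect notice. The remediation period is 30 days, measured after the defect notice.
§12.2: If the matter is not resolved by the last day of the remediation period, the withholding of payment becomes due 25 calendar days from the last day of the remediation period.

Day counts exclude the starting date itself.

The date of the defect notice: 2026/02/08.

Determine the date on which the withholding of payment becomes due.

2026/04/04

Adding 30 calendar days to 2026/02/08 gives 2026/03/10, which is the last day of the remediation period.
The date on which the withholding of payment becomes due: 25 calendar days after 2026/03/10 is 2026/04/04.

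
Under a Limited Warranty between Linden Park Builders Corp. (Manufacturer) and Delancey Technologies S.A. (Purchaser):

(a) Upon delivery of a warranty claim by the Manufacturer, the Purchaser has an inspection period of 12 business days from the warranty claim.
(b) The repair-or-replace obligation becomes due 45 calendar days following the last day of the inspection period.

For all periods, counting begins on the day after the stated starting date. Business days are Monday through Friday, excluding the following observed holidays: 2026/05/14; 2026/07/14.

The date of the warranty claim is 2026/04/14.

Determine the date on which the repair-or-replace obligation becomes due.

The last day of the inspection period: 12 business days after Tuesday, 2026/04/14, skipping weekends — Apr 15, Apr 16, Apr 17, Apr 20, …, Apr 28, Apr 29, Apr 30 — lands on Thursday, 2026/04/30.
The date on which the repair-or-replace obligation becomes due: 2026/04/30 + 45 days = 2026/06/14.

2026/06/14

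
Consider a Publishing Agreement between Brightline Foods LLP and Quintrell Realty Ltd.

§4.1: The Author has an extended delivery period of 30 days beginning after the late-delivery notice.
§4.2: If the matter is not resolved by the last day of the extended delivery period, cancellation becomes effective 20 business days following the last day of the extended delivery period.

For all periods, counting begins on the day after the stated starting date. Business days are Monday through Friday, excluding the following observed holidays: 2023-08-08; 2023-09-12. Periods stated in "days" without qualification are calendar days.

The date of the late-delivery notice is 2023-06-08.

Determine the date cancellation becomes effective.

2023-08-04

Adding 30 calendar days to 2023-06-08 gives 2023-07-08, which is the last day of the extended delivery period.
The date cancellation becomes effective: 20 business days after Saturday, 2023-07-08, skipping weekends — Jul 10, Jul 11, Jul 12, Jul 13, …, Aug 2, Aug 3, Aug 4 — lands on Friday, 2023-08-04.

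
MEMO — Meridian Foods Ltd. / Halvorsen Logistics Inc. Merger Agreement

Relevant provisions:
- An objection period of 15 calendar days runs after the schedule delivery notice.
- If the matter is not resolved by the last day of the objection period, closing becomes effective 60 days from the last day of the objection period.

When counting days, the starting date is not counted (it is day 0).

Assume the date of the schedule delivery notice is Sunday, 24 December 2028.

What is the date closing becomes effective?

Adding 15 calendar days to 24 December 2028 gives 8 January 2029, which is the last day of the objection period.
Adding 60 calendar days to 8 January 2029 gives 9 March 2029, which is the date closing becomes effective.

9 March 2029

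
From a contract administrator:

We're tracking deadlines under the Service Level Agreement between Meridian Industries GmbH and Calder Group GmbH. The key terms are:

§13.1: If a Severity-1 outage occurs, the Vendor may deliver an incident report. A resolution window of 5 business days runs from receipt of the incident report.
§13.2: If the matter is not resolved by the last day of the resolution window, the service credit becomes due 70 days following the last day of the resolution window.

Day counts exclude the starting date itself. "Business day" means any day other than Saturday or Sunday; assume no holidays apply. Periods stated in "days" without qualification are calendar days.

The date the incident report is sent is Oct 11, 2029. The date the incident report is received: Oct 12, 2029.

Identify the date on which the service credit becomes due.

The last day of the resolution window: 5 business days after Friday, Oct 12, 2029, skipping weekends — Oct 15, Oct 16, Oct 17, Oct 18, Oct 19 — lands on Friday, Oct 19, 2029.
The date on which the service credit becomes due: Oct 19, 2029 + 70 days = Dec 28, 2029.

Dec 28, 2029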